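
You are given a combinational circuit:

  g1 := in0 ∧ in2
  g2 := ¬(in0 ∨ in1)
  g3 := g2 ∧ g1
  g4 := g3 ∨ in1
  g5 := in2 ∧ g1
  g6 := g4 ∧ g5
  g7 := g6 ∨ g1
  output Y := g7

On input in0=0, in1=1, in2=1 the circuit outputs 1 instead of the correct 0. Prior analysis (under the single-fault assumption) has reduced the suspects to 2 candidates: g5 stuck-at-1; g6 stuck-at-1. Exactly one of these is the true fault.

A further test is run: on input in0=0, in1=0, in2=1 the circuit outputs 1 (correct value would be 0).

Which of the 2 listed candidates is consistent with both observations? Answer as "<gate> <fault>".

g6 stuck-at-1

Evaluate each candidate on input in0=0, in1=0, in2=1:
  g5 stuck-at-1: g1=0, g2=1, g3=0, g4=0, g5=1 [stuck-at-1], g6=0, g7=0 → 0 — eliminated
  g6 stuck-at-1: g1=0, g2=1, g3=0, g4=0, g5=0, g6=1 [stuck-at-1], g7=1 → 1 — matches
Only g6 stuck-at-1 reproduces the observed 1.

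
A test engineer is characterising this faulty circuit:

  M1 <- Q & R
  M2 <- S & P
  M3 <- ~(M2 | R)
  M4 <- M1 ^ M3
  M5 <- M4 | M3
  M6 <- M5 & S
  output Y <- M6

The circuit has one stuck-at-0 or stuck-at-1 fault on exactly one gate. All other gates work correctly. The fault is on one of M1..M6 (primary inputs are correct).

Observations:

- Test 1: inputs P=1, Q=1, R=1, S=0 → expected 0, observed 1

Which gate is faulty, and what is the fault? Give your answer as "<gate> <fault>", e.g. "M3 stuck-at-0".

Fault-free values for test 1 (P=1, Q=1, R=1, S=0): M1=1, M2=0, M3=0, M4=1, M5=1, M6=0, giving Y=0. Observed 1.
Test 1: faults giving observed 1 are {M6 stuck-at-1}.
Only M6 stuck-at-1 is consistent with every test.

M6 stuck-at-1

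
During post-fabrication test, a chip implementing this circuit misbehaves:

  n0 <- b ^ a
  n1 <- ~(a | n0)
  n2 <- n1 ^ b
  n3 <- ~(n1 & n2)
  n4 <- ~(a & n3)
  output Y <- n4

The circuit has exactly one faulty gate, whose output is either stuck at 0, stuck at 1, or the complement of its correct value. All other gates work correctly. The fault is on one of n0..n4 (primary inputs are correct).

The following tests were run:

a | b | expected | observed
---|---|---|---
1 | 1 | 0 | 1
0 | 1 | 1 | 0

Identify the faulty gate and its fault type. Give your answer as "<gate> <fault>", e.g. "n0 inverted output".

n4 inverted output

Fault-free values for test 1 (a=1, b=1): n0=0, n1=0, n2=1, n3=1, n4=0, giving Y=0. Observed 1.
Test 1: faults giving observed 1 are {n3 stuck-at-0, n3 inverted output, n4 stuck-at-1, n4 inverted output}.
Test 2 (a=0, b=1): fault-free n0=1, n1=0, n2=1, n3=1, n4=1 → 1; observed 0. Eliminates n3 stuck-at-0, n3 inverted output, n4 stuck-at-1.
Only n4 inverted output is consistent with every test.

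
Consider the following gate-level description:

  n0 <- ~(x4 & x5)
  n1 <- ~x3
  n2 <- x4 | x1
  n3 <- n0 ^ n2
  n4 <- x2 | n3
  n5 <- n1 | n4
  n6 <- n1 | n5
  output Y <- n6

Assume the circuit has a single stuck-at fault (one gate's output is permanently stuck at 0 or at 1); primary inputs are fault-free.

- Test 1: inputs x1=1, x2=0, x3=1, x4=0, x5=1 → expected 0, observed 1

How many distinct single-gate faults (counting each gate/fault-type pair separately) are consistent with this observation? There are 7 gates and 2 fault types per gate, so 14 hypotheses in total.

Fault-free: n0=1, n1=0, n2=1, n3=0, n4=0, n5=0, n6=0 → 0. Observed 1.
  n0 stuck-at-0: output 1 ✓
  n0 stuck-at-1: output 0 ✗
  n1 stuck-at-0: output 0 ✗
  n1 stuck-at-1: output 1 ✓
  n2 stuck-at-0: output 1 ✓
  n2 stuck-at-1: output 0 ✗
  n3 stuck-at-0: output 0 ✗
  n3 stuck-at-1: output 1 ✓
  n4 stuck-at-0: output 0 ✗
  n4 stuck-at-1: output 1 ✓
  n5 stuck-at-0: output 0 ✗
  n5 stuck-at-1: output 1 ✓
  n6 stuck-at-0: output 0 ✗
  n6 stuck-at-1: output 1 ✓
Consistent faults: {n0 stuck-at-0, n1 stuck-at-1, n2 stuck-at-0, n3 stuck-at-1, n4 stuck-at-1, n5 stuck-at-1, n6 stuck-at-1} — 7 in all.

7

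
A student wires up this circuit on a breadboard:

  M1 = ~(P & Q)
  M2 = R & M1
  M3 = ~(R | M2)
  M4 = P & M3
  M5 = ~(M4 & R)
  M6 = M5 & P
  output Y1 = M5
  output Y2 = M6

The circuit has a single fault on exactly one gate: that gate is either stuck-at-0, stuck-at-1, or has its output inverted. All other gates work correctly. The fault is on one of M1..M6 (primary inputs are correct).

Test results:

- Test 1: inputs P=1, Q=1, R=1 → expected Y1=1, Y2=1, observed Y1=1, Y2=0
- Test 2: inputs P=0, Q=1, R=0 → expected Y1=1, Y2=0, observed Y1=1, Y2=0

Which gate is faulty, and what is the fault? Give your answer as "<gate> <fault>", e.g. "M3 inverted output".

Fault-free values for test 1 (P=1, Q=1, R=1): M1=0, M2=0, M3=0, M4=0, M5=1, M6=1, giving Y1=1, Y2=1. Observed Y1=1, Y2=0.
Test 1: faults giving observed Y1=1, Y2=0 are {M6 stuck-at-0, M6 inverted output}.
Test 2 (P=0, Q=1, R=0): fault-free M1=1, M2=0, M3=1, M4=0, M5=1, M6=0 → Y1=1, Y2=0; observed Y1=1, Y2=0. Eliminates M6 inverted output.
Only M6 stuck-at-0 is consistent with every test.

M6 stuck-at-0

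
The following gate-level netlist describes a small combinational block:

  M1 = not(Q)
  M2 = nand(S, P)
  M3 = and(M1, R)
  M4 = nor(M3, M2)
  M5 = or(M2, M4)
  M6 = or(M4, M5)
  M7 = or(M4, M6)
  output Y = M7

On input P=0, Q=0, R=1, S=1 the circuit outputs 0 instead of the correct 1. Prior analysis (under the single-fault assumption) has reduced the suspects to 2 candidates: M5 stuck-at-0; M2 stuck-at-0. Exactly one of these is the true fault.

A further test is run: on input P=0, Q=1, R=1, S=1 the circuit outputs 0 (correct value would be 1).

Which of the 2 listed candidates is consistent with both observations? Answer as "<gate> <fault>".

M5 stuck-at-0

Evaluate each candidate on input P=0, Q=1, R=1, S=1:
  M5 stuck-at-0: M1=0, M2=1, M3=0, M4=0, M5=0 [stuck-at-0], M6=0, M7=0 → 0 — matches
  M2 stuck-at-0: M1=0, M2=0 [stuck-at-0], M3=0, M4=1, M5=1, M6=1, M7=1 → 1 — eliminated
Only M5 stuck-at-0 reproduces the observed 0.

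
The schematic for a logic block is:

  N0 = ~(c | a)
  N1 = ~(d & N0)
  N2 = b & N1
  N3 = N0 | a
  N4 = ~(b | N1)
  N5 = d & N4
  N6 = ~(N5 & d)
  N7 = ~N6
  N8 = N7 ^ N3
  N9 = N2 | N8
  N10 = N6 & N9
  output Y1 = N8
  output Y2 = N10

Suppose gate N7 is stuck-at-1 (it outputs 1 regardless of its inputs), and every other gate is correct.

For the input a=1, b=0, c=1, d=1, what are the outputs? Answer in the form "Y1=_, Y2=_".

Propagate with N7 forced: N0=0, N1=1, N2=0, N3=1, N4=0, N5=0, N6=1, N7=1 [stuck-at-1], N8=0, N9=0, N10=0.
So the outputs are Y1=0, Y2=0. (Without the fault they would be Y1=1, Y2=1.)

Y1=0, Y2=0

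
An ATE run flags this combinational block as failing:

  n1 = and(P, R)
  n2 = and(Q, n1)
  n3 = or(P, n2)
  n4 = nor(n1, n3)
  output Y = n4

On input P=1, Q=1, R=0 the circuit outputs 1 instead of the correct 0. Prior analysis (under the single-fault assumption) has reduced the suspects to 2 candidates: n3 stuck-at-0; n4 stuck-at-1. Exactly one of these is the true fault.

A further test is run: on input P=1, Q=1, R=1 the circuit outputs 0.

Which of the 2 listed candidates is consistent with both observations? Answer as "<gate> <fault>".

n3 stuck-at-0

Evaluate each candidate on input P=1, Q=1, R=1:
  n3 stuck-at-0: n1=1, n2=1, n3=0 [stuck-at-0], n4=0 → 0 — matches
  n4 stuck-at-1: n1=1, n2=1, n3=1, n4=1 [stuck-at-1] → 1 — eliminated
Only n3 stuck-at-0 reproduces the observed 0.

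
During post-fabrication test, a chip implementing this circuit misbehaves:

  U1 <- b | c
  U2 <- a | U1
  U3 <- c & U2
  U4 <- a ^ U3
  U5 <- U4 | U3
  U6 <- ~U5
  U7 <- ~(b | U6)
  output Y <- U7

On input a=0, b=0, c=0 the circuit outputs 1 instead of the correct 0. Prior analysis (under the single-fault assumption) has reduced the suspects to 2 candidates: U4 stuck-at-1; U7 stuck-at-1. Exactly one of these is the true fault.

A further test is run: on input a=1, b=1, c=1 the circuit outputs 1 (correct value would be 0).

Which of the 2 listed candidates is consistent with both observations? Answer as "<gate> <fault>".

U7 stuck-at-1

Evaluate each candidate on input a=1, b=1, c=1:
  U4 stuck-at-1: U1=1, U2=1, U3=1, U4=1 [stuck-at-1], U5=1, U6=0, U7=0 → 0 — eliminated
  U7 stuck-at-1: U1=1, U2=1, U3=1, U4=0, U5=1, U6=0, U7=1 [stuck-at-1] → 1 — matches
Only U7 stuck-at-1 reproduces the observed 1.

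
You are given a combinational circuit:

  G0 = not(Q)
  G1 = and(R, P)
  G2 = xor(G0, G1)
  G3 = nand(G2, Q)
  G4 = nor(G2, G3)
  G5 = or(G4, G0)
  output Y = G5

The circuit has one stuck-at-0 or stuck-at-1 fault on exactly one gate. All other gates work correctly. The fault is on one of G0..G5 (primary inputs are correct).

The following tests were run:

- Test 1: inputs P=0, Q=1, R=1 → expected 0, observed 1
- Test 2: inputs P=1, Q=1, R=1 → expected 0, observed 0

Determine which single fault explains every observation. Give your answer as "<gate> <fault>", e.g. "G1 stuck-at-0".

G3 stuck-at-0

Fault-free values for test 1 (P=0, Q=1, R=1): G0=0, G1=0, G2=0, G3=1, G4=0, G5=0, giving Y=0. Observed 1.
Test 1: faults giving observed 1 are {G0 stuck-at-1, G3 stuck-at-0, G4 stuck-at-1, G5 stuck-at-1}.
Test 2 (P=1, Q=1, R=1): fault-free G0=0, G1=1, G2=1, G3=0, G4=0, G5=0 → 0; observed 0. Eliminates G0 stuck-at-1, G4 stuck-at-1, G5 stuck-at-1.
Only G3 stuck-at-0 is consistent with every test.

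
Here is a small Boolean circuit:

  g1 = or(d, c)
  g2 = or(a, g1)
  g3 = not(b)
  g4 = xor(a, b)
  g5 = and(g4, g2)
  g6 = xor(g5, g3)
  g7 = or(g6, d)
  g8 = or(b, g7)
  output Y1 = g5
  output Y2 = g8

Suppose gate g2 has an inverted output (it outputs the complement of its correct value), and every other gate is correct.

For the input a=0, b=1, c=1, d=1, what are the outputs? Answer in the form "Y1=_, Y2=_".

Propagate with g2 forced: g1=1, g2=0 [inverted output], g3=0, g4=1, g5=0, g6=0, g7=1, g8=1.
So the outputs are Y1=0, Y2=1. (Without the fault they would be Y1=1, Y2=1.)

Y1=0, Y2=1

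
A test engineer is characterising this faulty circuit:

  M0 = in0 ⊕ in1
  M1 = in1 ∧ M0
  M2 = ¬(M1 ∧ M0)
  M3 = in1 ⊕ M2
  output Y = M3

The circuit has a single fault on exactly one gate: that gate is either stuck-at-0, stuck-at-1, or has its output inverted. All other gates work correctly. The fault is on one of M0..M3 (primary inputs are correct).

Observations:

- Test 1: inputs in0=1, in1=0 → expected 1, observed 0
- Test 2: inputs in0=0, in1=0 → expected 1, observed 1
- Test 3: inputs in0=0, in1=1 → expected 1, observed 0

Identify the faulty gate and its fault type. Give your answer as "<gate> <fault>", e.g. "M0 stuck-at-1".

M1 inverted output

Fault-free values for test 1 (in0=1, in1=0): M0=1, M1=0, M2=1, M3=1, giving Y=1. Observed 0.
Test 1: faults giving observed 0 are {M1 stuck-at-1, M1 inverted output, M2 stuck-at-0, M2 inverted output, M3 stuck-at-0, M3 inverted output}.
Test 2 (in0=0, in1=0): fault-free M0=0, M1=0, M2=1, M3=1 → 1; observed 1. Eliminates M2 stuck-at-0, M2 inverted output, M3 stuck-at-0, M3 inverted output.
Test 3 (in0=0, in1=1): fault-free M0=1, M1=1, M2=0, M3=1 → 1; observed 0. Eliminates M1 stuck-at-1.
Only M1 inverted output is consistent with every test.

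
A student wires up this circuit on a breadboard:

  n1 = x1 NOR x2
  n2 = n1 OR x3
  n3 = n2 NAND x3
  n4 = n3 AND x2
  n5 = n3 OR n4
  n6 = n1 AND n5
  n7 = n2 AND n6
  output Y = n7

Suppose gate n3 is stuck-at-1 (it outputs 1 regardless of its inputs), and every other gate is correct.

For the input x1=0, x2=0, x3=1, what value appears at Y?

Propagate with n3 forced: n1=1, n2=1, n3=1 [stuck-at-1], n4=0, n5=1, n6=1, n7=1.
So Y = 1. (Without the fault it would be 0.)

1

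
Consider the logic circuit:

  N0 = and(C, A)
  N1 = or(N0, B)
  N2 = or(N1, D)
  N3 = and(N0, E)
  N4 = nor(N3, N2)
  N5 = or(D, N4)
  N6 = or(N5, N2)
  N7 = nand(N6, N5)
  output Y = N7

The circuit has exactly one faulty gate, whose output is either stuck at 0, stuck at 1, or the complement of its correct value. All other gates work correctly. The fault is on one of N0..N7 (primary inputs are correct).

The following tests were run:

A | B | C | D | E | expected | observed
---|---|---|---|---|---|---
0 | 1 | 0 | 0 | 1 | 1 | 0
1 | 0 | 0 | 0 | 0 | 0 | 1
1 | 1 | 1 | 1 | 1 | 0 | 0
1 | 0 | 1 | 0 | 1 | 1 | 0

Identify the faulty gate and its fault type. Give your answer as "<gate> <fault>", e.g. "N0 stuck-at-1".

N4 inverted output

Fault-free values for test 1 (A=0, B=1, C=0, D=0, E=1): N0=0, N1=1, N2=1, N3=0, N4=0, N5=0, N6=1, N7=1, giving Y=1. Observed 0.
Test 1: faults giving observed 0 are {N1 stuck-at-0, N1 inverted output, N2 stuck-at-0, N2 inverted output, N4 stuck-at-1, N4 inverted output, N5 stuck-at-1, N5 inverted output, N7 stuck-at-0, N7 inverted output}.
Test 2 (A=1, B=0, C=0, D=0, E=0): fault-free N0=0, N1=0, N2=0, N3=0, N4=1, N5=1, N6=1, N7=0 → 0; observed 1. Eliminates N1 stuck-at-0, N2 stuck-at-0, N4 stuck-at-1, N5 stuck-at-1, N7 stuck-at-0.
Test 3 (A=1, B=1, C=1, D=1, E=1): fault-free N0=1, N1=1, N2=1, N3=1, N4=0, N5=1, N6=1, N7=0 → 0; observed 0. Eliminates N5 inverted output, N7 inverted output.
Test 4 (A=1, B=0, C=1, D=0, E=1): fault-free N0=1, N1=1, N2=1, N3=1, N4=0, N5=0, N6=1, N7=1 → 1; observed 0. Eliminates N1 inverted output, N2 inverted output.
Only N4 inverted output is consistent with every test.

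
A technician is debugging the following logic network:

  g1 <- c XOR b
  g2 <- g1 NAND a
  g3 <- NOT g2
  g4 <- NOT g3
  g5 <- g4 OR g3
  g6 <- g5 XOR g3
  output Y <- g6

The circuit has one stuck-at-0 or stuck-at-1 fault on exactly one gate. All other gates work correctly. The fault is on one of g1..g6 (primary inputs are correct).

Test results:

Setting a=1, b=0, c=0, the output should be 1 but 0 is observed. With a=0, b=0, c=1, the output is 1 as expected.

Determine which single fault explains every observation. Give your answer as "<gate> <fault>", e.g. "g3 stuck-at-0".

g1 stuck-at-1

Fault-free values for test 1 (a=1, b=0, c=0): g1=0, g2=1, g3=0, g4=1, g5=1, g6=1, giving Y=1. Observed 0.
Test 1: faults giving observed 0 are {g1 stuck-at-1, g2 stuck-at-0, g3 stuck-at-1, g4 stuck-at-0, g5 stuck-at-0, g6 stuck-at-0}.
Test 2 (a=0, b=0, c=1): fault-free g1=1, g2=1, g3=0, g4=1, g5=1, g6=1 → 1; observed 1. Eliminates g2 stuck-at-0, g3 stuck-at-1, g4 stuck-at-0, g5 stuck-at-0, g6 stuck-at-0.
Only g1 stuck-at-1 is consistent with every test.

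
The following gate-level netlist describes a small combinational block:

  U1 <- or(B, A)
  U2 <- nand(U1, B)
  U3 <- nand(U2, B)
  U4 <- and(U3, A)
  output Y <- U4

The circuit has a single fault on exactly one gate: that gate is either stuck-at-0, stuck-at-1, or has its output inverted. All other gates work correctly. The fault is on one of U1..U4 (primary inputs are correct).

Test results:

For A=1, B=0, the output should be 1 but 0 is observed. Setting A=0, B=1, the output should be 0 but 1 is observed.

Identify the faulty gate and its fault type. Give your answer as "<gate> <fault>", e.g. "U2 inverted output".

Fault-free values for test 1 (A=1, B=0): U1=1, U2=1, U3=1, U4=1, giving Y=1. Observed 0.
Test 1: faults giving observed 0 are {U3 stuck-at-0, U3 inverted output, U4 stuck-at-0, U4 inverted output}.
Test 2 (A=0, B=1): fault-free U1=1, U2=0, U3=1, U4=0 → 0; observed 1. Eliminates U3 stuck-at-0, U3 inverted output, U4 stuck-at-0.
Only U4 inverted output is consistent with every test.

U4 inverted output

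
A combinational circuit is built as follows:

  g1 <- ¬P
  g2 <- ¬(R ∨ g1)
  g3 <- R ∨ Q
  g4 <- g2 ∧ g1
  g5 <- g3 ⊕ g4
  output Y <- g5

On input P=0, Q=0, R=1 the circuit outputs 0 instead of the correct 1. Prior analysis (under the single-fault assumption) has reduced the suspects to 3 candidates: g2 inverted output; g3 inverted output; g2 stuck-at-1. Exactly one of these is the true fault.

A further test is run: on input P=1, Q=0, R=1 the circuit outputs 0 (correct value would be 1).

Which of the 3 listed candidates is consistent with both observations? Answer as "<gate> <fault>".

Evaluate each candidate on input P=1, Q=0, R=1:
  g2 inverted output: g1=0, g2=1 [inverted output], g3=1, g4=0, g5=1 → 1 — eliminated
  g3 inverted output: g1=0, g2=0, g3=0 [inverted output], g4=0, g5=0 → 0 — matches
  g2 stuck-at-1: g1=0, g2=1 [stuck-at-1], g3=1, g4=0, g5=1 → 1 — eliminated
Only g3 inverted output reproduces the observed 0.

g3 inverted output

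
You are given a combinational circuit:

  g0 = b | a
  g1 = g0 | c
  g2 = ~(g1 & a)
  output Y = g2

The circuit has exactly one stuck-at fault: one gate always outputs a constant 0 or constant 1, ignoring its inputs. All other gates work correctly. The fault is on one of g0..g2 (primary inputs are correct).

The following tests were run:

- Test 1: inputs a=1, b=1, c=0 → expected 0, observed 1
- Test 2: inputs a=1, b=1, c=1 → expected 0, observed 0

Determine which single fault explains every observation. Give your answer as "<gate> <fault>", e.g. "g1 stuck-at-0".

Fault-free values for test 1 (a=1, b=1, c=0): g0=1, g1=1, g2=0, giving Y=0. Observed 1.
Test 1: faults giving observed 1 are {g0 stuck-at-0, g1 stuck-at-0, g2 stuck-at-1}.
Test 2 (a=1, b=1, c=1): fault-free g0=1, g1=1, g2=0 → 0; observed 0. Eliminates g1 stuck-at-0, g2 stuck-at-1.
Only g0 stuck-at-0 is consistent with every test.

g0 stuck-at-0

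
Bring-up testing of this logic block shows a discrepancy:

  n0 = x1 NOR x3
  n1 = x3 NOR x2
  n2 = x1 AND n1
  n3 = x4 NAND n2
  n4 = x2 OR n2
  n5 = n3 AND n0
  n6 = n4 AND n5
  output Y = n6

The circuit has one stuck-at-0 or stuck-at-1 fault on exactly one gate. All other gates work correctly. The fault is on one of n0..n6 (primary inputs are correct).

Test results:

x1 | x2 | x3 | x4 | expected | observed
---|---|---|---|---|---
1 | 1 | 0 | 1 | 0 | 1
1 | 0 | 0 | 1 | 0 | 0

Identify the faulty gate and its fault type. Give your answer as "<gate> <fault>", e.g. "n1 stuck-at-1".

n0 stuck-at-1

Fault-free values for test 1 (x1=1, x2=1, x3=0, x4=1): n0=0, n1=0, n2=0, n3=1, n4=1, n5=0, n6=0, giving Y=0. Observed 1.
Test 1: faults giving observed 1 are {n0 stuck-at-1, n5 stuck-at-1, n6 stuck-at-1}.
Test 2 (x1=1, x2=0, x3=0, x4=1): fault-free n0=0, n1=1, n2=1, n3=0, n4=1, n5=0, n6=0 → 0; observed 0. Eliminates n5 stuck-at-1, n6 stuck-at-1.
Only n0 stuck-at-1 is consistent with every test.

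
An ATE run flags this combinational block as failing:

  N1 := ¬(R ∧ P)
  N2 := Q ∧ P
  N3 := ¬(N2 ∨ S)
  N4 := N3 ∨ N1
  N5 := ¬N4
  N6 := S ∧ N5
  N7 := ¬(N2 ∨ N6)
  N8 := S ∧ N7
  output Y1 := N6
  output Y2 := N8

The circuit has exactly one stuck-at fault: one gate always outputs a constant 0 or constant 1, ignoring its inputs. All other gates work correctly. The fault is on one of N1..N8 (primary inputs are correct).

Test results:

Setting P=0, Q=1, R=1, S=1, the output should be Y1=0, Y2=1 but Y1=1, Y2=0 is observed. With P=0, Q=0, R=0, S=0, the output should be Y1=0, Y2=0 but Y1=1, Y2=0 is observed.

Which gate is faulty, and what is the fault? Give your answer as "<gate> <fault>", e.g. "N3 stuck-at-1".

N6 stuck-at-1

Fault-free values for test 1 (P=0, Q=1, R=1, S=1): N1=1, N2=0, N3=0, N4=1, N5=0, N6=0, N7=1, N8=1, giving Y1=0, Y2=1. Observed Y1=1, Y2=0.
Test 1: faults giving observed Y1=1, Y2=0 are {N1 stuck-at-0, N4 stuck-at-0, N5 stuck-at-1, N6 stuck-at-1}.
Test 2 (P=0, Q=0, R=0, S=0): fault-free N1=1, N2=0, N3=1, N4=1, N5=0, N6=0, N7=1, N8=0 → Y1=0, Y2=0; observed Y1=1, Y2=0. Eliminates N1 stuck-at-0, N4 stuck-at-0, N5 stuck-at-1.
Only N6 stuck-at-1 is consistent with every test.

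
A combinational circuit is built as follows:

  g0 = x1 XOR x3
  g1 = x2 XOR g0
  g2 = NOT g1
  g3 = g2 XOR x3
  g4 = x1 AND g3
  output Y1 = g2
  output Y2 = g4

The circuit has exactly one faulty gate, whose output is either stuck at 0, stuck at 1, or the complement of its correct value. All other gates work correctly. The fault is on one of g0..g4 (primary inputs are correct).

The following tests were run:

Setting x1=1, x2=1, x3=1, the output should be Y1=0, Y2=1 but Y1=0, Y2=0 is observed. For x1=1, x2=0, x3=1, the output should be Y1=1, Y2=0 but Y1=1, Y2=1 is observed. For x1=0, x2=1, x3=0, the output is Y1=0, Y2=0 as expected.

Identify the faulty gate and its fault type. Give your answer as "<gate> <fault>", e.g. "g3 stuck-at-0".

g3 inverted output

Fault-free values for test 1 (x1=1, x2=1, x3=1): g0=0, g1=1, g2=0, g3=1, g4=1, giving Y1=0, Y2=1. Observed Y1=0, Y2=0.
Test 1: faults giving observed Y1=0, Y2=0 are {g3 stuck-at-0, g3 inverted output, g4 stuck-at-0, g4 inverted output}.
Test 2 (x1=1, x2=0, x3=1): fault-free g0=0, g1=0, g2=1, g3=0, g4=0 → Y1=1, Y2=0; observed Y1=1, Y2=1. Eliminates g3 stuck-at-0, g4 stuck-at-0.
Test 3 (x1=0, x2=1, x3=0): fault-free g0=0, g1=1, g2=0, g3=0, g4=0 → Y1=0, Y2=0; observed Y1=0, Y2=0. Eliminates g4 inverted output.
Only g3 inverted output is consistent with every test.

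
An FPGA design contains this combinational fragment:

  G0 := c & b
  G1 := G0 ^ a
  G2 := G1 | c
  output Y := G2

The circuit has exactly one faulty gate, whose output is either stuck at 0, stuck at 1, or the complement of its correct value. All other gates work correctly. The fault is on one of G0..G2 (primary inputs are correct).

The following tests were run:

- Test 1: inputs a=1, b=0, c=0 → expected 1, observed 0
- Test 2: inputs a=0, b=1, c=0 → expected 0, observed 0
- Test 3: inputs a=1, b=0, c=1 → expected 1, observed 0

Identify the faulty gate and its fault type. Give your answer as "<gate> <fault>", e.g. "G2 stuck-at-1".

G2 stuck-at-0

Fault-free values for test 1 (a=1, b=0, c=0): G0=0, G1=1, G2=1, giving Y=1. Observed 0.
Test 1: faults giving observed 0 are {G0 stuck-at-1, G0 inverted output, G1 stuck-at-0, G1 inverted output, G2 stuck-at-0, G2 inverted output}.
Test 2 (a=0, b=1, c=0): fault-free G0=0, G1=0, G2=0 → 0; observed 0. Eliminates G0 stuck-at-1, G0 inverted output, G1 inverted output, G2 inverted output.
Test 3 (a=1, b=0, c=1): fault-free G0=0, G1=1, G2=1 → 1; observed 0. Eliminates G1 stuck-at-0.
Only G2 stuck-at-0 is consistent with every test.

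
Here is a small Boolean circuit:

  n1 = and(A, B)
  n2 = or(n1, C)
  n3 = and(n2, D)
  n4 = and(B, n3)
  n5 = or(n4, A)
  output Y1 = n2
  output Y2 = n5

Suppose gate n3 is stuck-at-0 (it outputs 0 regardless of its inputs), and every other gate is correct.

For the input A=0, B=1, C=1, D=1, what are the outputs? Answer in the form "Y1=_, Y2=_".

Y1=1, Y2=0

Propagate with n3 forced: n1=0, n2=1, n3=0 [stuck-at-0], n4=0, n5=0.
So the outputs are Y1=1, Y2=0. (Without the fault they would be Y1=1, Y2=1.)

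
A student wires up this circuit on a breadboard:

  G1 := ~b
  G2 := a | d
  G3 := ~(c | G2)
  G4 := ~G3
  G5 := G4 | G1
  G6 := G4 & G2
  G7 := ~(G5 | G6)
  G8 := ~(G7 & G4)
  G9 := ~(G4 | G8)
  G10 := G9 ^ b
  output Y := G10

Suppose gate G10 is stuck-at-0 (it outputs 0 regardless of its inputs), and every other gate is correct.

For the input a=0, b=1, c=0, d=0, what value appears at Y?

Propagate with G10 forced: G1=0, G2=0, G3=1, G4=0, G5=0, G6=0, G7=1, G8=1, G9=0, G10=0 [stuck-at-0].
So Y = 0. (Without the fault it would be 1.)

0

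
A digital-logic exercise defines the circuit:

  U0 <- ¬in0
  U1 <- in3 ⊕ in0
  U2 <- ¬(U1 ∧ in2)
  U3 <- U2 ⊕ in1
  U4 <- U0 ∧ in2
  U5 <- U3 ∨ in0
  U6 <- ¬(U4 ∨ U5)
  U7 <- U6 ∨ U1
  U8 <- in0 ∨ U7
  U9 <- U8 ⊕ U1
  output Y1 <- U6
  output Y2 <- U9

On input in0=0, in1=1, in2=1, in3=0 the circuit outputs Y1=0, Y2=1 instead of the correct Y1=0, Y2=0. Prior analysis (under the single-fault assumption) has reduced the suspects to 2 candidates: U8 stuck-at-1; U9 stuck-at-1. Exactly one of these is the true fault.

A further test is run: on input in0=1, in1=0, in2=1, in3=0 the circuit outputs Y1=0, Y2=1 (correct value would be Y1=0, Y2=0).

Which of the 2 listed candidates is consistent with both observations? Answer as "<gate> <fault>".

U9 stuck-at-1

Evaluate each candidate on input in0=1, in1=0, in2=1, in3=0:
  U8 stuck-at-1: U0=0, U1=1, U2=0, U3=0, U4=0, U5=1, U6=0, U7=1, U8=1 [stuck-at-1], U9=0 → Y1=0, Y2=0 — eliminated
  U9 stuck-at-1: U0=0, U1=1, U2=0, U3=0, U4=0, U5=1, U6=0, U7=1, U8=1, U9=1 [stuck-at-1] → Y1=0, Y2=1 — matches
Only U9 stuck-at-1 reproduces the observed Y1=0, Y2=1.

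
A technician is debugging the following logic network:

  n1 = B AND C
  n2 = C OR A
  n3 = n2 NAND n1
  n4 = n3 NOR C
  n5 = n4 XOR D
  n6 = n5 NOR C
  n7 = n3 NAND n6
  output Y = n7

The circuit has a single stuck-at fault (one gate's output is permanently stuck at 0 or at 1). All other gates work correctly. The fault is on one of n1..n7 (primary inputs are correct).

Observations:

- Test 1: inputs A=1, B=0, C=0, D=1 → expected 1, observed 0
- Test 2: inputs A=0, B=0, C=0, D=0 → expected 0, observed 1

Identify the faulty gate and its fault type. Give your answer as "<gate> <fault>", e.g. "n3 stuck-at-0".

Fault-free values for test 1 (A=1, B=0, C=0, D=1): n1=0, n2=1, n3=1, n4=0, n5=1, n6=0, n7=1, giving Y=1. Observed 0.
Test 1: faults giving observed 0 are {n4 stuck-at-1, n5 stuck-at-0, n6 stuck-at-1, n7 stuck-at-0}.
Test 2 (A=0, B=0, C=0, D=0): fault-free n1=0, n2=0, n3=1, n4=0, n5=0, n6=1, n7=0 → 0; observed 1. Eliminates n5 stuck-at-0, n6 stuck-at-1, n7 stuck-at-0.
Only n4 stuck-at-1 is consistent with every test.

n4 stuck-at-1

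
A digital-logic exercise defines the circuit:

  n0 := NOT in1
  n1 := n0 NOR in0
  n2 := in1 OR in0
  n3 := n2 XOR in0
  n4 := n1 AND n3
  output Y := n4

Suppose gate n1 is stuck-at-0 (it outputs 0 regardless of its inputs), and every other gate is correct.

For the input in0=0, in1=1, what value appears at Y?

0

Propagate with n1 forced: n0=0, n1=0 [stuck-at-0], n2=1, n3=1, n4=0.
So Y = 0. (Without the fault it would be 1.)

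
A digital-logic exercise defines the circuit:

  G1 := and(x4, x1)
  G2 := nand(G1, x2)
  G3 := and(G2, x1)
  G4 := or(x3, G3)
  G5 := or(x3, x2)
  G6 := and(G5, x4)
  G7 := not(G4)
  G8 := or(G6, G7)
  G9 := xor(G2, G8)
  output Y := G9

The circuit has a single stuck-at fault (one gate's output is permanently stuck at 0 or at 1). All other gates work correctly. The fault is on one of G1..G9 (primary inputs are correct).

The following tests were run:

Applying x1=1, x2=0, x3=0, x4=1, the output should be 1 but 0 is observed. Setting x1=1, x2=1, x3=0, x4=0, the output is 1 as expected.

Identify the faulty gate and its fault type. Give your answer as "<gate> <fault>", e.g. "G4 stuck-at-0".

G5 stuck-at-1

Fault-free values for test 1 (x1=1, x2=0, x3=0, x4=1): G1=1, G2=1, G3=1, G4=1, G5=0, G6=0, G7=0, G8=0, G9=1, giving Y=1. Observed 0.
Test 1: faults giving observed 0 are {G3 stuck-at-0, G4 stuck-at-0, G5 stuck-at-1, G6 stuck-at-1, G7 stuck-at-1, G8 stuck-at-1, G9 stuck-at-0}.
Test 2 (x1=1, x2=1, x3=0, x4=0): fault-free G1=0, G2=1, G3=1, G4=1, G5=1, G6=0, G7=0, G8=0, G9=1 → 1; observed 1. Eliminates G3 stuck-at-0, G4 stuck-at-0, G6 stuck-at-1, G7 stuck-at-1, G8 stuck-at-1, G9 stuck-at-0.
Only G5 stuck-at-1 is consistent with every test.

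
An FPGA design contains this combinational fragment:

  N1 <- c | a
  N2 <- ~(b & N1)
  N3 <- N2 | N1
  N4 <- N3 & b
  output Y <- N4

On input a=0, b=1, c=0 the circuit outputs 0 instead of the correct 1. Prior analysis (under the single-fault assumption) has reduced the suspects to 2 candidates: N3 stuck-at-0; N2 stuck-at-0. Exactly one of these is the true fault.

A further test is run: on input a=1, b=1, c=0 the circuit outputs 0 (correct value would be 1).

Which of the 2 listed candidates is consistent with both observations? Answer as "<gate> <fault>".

N3 stuck-at-0

Evaluate each candidate on input a=1, b=1, c=0:
  N3 stuck-at-0: N1=1, N2=0, N3=0 [stuck-at-0], N4=0 → 0 — matches
  N2 stuck-at-0: N1=1, N2=0 [stuck-at-0], N3=1, N4=1 → 1 — eliminated
Only N3 stuck-at-0 reproduces the observed 0.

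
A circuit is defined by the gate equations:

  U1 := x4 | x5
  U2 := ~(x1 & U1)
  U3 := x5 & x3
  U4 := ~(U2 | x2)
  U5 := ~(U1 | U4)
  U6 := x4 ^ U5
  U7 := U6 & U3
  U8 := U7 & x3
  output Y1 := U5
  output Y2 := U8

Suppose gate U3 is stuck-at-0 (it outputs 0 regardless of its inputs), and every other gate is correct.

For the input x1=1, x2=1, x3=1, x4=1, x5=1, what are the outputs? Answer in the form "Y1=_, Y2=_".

Propagate with U3 forced: U1=1, U2=0, U3=0 [stuck-at-0], U4=0, U5=0, U6=1, U7=0, U8=0.
So the outputs are Y1=0, Y2=0. (Without the fault they would be Y1=0, Y2=1.)

Y1=0, Y2=0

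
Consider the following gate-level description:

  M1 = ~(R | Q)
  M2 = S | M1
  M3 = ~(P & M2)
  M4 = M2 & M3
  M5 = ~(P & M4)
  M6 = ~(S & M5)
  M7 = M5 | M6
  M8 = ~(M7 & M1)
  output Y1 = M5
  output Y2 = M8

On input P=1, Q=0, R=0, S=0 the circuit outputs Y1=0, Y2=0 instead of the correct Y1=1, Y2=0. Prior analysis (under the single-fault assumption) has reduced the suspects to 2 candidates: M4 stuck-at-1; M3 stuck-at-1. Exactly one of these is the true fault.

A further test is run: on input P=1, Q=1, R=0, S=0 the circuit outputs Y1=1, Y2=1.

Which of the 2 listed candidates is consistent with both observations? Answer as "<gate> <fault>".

M3 stuck-at-1

Evaluate each candidate on input P=1, Q=1, R=0, S=0:
  M4 stuck-at-1: M1=0, M2=0, M3=1, M4=1 [stuck-at-1], M5=0, M6=1, M7=1, M8=1 → Y1=0, Y2=1 — eliminated
  M3 stuck-at-1: M1=0, M2=0, M3=1 [stuck-at-1], M4=0, M5=1, M6=1, M7=1, M8=1 → Y1=1, Y2=1 — matches
Only M3 stuck-at-1 reproduces the observed Y1=1, Y2=1.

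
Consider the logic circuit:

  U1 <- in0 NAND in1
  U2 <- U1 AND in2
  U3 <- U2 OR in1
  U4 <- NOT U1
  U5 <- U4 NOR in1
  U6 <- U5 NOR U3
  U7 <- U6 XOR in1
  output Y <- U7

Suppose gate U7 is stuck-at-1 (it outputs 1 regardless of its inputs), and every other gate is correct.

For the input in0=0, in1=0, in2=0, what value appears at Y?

1

Propagate with U7 forced: U1=1, U2=0, U3=0, U4=0, U5=1, U6=0, U7=1 [stuck-at-1].
So Y = 1. (Without the fault it would be 0.)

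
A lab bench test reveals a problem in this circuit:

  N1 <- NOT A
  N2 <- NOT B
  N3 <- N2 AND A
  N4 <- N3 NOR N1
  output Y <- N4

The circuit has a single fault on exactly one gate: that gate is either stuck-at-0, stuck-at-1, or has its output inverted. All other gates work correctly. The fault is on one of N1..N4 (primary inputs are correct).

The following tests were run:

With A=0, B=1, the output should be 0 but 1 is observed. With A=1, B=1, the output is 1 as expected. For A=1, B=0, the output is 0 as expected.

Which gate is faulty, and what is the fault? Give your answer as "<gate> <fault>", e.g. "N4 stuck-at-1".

Fault-free values for test 1 (A=0, B=1): N1=1, N2=0, N3=0, N4=0, giving Y=0. Observed 1.
Test 1: faults giving observed 1 are {N1 stuck-at-0, N1 inverted output, N4 stuck-at-1, N4 inverted output}.
Test 2 (A=1, B=1): fault-free N1=0, N2=0, N3=0, N4=1 → 1; observed 1. Eliminates N1 inverted output, N4 inverted output.
Test 3 (A=1, B=0): fault-free N1=0, N2=1, N3=1, N4=0 → 0; observed 0. Eliminates N4 stuck-at-1.
Only N1 stuck-at-0 is consistent with every test.

N1 stuck-at-0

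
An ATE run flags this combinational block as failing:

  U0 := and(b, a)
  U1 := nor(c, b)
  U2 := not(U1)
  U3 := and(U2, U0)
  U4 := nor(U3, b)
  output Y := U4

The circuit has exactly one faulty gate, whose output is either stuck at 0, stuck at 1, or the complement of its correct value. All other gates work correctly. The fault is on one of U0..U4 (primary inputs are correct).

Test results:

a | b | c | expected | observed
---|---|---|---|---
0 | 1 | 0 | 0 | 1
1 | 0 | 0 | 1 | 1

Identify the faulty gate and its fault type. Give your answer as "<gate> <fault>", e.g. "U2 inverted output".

Fault-free values for test 1 (a=0, b=1, c=0): U0=0, U1=0, U2=1, U3=0, U4=0, giving Y=0. Observed 1.
Test 1: faults giving observed 1 are {U4 stuck-at-1, U4 inverted output}.
Test 2 (a=1, b=0, c=0): fault-free U0=0, U1=1, U2=0, U3=0, U4=1 → 1; observed 1. Eliminates U4 inverted output.
Only U4 stuck-at-1 is consistent with every test.

U4 stuck-at-1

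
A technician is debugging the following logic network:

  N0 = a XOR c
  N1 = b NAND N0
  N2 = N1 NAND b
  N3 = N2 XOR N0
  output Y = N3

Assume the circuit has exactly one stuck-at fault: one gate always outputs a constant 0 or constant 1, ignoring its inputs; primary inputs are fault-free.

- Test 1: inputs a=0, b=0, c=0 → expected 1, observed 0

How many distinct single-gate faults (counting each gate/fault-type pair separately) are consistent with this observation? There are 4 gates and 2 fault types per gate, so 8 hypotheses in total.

3

Fault-free: N0=0, N1=1, N2=1, N3=1 → 1. Observed 0.
  N0 stuck-at-0: output 1 ✗
  N0 stuck-at-1: output 0 ✓
  N1 stuck-at-0: output 1 ✗
  N1 stuck-at-1: output 1 ✗
  N2 stuck-at-0: output 0 ✓
  N2 stuck-at-1: output 1 ✗
  N3 stuck-at-0: output 0 ✓
  N3 stuck-at-1: output 1 ✗
Consistent faults: {N0 stuck-at-1, N2 stuck-at-0, N3 stuck-at-0} — 3 in all.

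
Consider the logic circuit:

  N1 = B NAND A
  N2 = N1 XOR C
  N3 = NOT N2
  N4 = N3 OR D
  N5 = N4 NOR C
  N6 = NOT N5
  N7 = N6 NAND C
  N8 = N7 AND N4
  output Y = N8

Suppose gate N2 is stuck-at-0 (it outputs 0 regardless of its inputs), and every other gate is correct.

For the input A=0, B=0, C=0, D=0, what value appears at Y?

1

Propagate with N2 forced: N1=1, N2=0 [stuck-at-0], N3=1, N4=1, N5=0, N6=1, N7=1, N8=1.
So Y = 1. (Without the fault it would be 0.)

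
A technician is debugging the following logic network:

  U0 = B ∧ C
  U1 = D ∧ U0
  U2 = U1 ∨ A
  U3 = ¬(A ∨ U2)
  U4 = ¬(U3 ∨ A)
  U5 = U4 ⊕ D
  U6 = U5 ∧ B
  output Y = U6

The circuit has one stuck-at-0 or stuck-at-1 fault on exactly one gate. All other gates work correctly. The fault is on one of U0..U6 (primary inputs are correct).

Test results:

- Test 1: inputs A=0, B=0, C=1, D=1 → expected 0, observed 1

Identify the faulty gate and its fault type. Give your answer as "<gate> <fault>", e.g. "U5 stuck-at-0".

Fault-free values for test 1 (A=0, B=0, C=1, D=1): U0=0, U1=0, U2=0, U3=1, U4=0, U5=1, U6=0, giving Y=0. Observed 1.
Test 1: faults giving observed 1 are {U6 stuck-at-1}.
Only U6 stuck-at-1 is consistent with every test.

U6 stuck-at-1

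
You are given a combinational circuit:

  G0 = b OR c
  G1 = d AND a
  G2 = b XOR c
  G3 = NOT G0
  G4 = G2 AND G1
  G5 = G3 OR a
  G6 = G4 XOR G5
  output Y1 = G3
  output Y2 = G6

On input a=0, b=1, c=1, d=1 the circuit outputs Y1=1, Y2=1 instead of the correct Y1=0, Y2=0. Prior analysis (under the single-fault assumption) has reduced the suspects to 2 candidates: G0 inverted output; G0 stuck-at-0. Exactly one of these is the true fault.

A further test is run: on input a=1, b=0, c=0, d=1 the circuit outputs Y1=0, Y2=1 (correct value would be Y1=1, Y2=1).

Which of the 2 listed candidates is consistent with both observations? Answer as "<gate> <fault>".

Evaluate each candidate on input a=1, b=0, c=0, d=1:
  G0 inverted output: G0=1 [inverted output], G1=1, G2=0, G3=0, G4=0, G5=1, G6=1 → Y1=0, Y2=1 — matches
  G0 stuck-at-0: G0=0 [stuck-at-0], G1=1, G2=0, G3=1, G4=0, G5=1, G6=1 → Y1=1, Y2=1 — eliminated
Only G0 inverted output reproduces the observed Y1=0, Y2=1.

G0 inverted output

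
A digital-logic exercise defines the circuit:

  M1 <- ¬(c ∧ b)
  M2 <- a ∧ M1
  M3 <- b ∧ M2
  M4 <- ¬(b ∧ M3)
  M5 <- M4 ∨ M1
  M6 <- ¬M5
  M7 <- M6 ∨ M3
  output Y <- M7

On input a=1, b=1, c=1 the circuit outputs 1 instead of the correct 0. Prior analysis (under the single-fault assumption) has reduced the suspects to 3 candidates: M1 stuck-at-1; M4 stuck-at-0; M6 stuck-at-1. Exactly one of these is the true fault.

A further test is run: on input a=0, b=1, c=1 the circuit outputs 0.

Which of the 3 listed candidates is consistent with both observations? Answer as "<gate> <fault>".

Evaluate each candidate on input a=0, b=1, c=1:
  M1 stuck-at-1: M1=1 [stuck-at-1], M2=0, M3=0, M4=1, M5=1, M6=0, M7=0 → 0 — matches
  M4 stuck-at-0: M1=0, M2=0, M3=0, M4=0 [stuck-at-0], M5=0, M6=1, M7=1 → 1 — eliminated
  M6 stuck-at-1: M1=0, M2=0, M3=0, M4=1, M5=1, M6=1 [stuck-at-1], M7=1 → 1 — eliminated
Only M1 stuck-at-1 reproduces the observed 0.

M1 stuck-at-1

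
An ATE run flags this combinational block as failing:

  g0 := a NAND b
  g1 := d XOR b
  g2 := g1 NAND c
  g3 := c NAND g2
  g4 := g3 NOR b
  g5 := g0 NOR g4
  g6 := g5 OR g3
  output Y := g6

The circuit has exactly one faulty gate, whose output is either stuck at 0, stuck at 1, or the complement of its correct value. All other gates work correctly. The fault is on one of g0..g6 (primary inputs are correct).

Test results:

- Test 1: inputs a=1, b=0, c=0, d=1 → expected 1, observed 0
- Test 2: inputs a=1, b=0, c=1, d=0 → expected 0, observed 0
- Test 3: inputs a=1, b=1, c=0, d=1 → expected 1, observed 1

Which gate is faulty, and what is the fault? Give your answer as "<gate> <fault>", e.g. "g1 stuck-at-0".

g3 stuck-at-0

Fault-free values for test 1 (a=1, b=0, c=0, d=1): g0=1, g1=1, g2=1, g3=1, g4=0, g5=0, g6=1, giving Y=1. Observed 0.
Test 1: faults giving observed 0 are {g3 stuck-at-0, g3 inverted output, g6 stuck-at-0, g6 inverted output}.
Test 2 (a=1, b=0, c=1, d=0): fault-free g0=1, g1=0, g2=1, g3=0, g4=1, g5=0, g6=0 → 0; observed 0. Eliminates g3 inverted output, g6 inverted output.
Test 3 (a=1, b=1, c=0, d=1): fault-free g0=0, g1=0, g2=1, g3=1, g4=0, g5=1, g6=1 → 1; observed 1. Eliminates g6 stuck-at-0.
Only g3 stuck-at-0 is consistent with every test.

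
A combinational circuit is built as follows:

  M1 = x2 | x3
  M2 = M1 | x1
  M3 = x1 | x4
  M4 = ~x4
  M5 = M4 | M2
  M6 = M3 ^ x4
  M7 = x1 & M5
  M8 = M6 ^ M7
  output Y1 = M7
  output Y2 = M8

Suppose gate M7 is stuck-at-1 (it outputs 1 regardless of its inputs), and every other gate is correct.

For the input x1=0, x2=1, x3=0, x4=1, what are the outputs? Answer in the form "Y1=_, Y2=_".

Y1=1, Y2=1

Propagate with M7 forced: M1=1, M2=1, M3=1, M4=0, M5=1, M6=0, M7=1 [stuck-at-1], M8=1.
So the outputs are Y1=1, Y2=1. (Without the fault they would be Y1=0, Y2=0.)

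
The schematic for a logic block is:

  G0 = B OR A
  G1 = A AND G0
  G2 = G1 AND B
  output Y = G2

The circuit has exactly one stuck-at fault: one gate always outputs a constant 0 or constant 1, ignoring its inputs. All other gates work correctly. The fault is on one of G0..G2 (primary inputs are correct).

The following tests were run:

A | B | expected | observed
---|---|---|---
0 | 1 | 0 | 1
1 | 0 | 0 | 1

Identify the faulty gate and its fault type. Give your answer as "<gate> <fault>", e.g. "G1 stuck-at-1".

G2 stuck-at-1

Fault-free values for test 1 (A=0, B=1): G0=1, G1=0, G2=0, giving Y=0. Observed 1.
Test 1: faults giving observed 1 are {G1 stuck-at-1, G2 stuck-at-1}.
Test 2 (A=1, B=0): fault-free G0=1, G1=1, G2=0 → 0; observed 1. Eliminates G1 stuck-at-1.
Only G2 stuck-at-1 is consistent with every test.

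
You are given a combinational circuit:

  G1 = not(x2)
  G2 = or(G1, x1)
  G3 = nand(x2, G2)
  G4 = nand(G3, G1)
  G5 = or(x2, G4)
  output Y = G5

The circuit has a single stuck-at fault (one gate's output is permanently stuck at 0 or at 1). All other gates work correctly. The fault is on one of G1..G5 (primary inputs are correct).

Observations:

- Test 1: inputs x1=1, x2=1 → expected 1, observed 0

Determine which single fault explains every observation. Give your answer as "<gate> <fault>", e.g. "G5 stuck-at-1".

Fault-free values for test 1 (x1=1, x2=1): G1=0, G2=1, G3=0, G4=1, G5=1, giving Y=1. Observed 0.
Test 1: faults giving observed 0 are {G5 stuck-at-0}.
Only G5 stuck-at-0 is consistent with every test.

G5 stuck-at-0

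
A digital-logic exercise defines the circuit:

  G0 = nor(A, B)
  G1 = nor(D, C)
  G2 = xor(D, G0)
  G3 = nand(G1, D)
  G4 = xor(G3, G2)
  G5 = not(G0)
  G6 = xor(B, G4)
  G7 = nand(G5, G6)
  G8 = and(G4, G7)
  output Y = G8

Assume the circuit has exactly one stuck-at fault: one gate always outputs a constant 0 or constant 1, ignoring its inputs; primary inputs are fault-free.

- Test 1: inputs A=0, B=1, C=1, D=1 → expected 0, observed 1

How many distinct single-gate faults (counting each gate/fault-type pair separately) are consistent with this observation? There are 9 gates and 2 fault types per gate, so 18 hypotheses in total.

6

Fault-free: G0=0, G1=0, G2=1, G3=1, G4=0, G5=1, G6=1, G7=0, G8=0 → 0. Observed 1.
  G0: stuck-at-1 ✓; others ✗
  G1: stuck-at-1 ✓; others ✗
  G2: stuck-at-0 ✓; others ✗
  G3: stuck-at-0 ✓; others ✗
  G4: stuck-at-1 ✓; others ✗
  G5: none of the 2 fault types match ✗
  G6: none of the 2 fault types match ✗
  G7: none of the 2 fault types match ✗
  G8: stuck-at-1 ✓; others ✗
Consistent faults: {G0 stuck-at-1, G1 stuck-at-1, G2 stuck-at-0, G3 stuck-at-0, G4 stuck-at-1, G8 stuck-at-1} — 6 in all.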